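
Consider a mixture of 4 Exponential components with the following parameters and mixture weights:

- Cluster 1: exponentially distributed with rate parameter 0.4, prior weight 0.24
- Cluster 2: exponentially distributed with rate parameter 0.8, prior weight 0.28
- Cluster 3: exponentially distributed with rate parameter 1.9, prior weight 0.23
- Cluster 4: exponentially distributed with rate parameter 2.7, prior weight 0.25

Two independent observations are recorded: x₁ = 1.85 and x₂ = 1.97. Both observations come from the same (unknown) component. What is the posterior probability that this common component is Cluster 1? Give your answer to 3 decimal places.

Posterior ∝ prior × likelihood, so P(k | x) ∝ π_k f_k(x); normalise over all components.
Since both observations come from the same component, the likelihood for component k is f_k(x₁)·f_k(x₂).
  p_1 = [0.190846] × [0.181901] = 0.0347151
  p_2 = [0.18211] × [0.165441] = 0.0301284
  p_3 = [0.0565208] × [0.0449976] = 0.0025433
  p_4 = [0.0182836] × [0.0132237] = 0.000241777
Prior × likelihood for each component:
  π_1·p_1 = 0.24 × 0.0347151 = 0.00833162
  π_2·p_2 = 0.28 × 0.0301284 = 0.00843595
  π_3·p_3 = 0.23 × 0.0025433 = 0.000584959
  π_4·p_4 = 0.25 × 0.000241777 = 6.04441e-05
Marginal: 0.00833162 + 0.00843595 + 0.000584959 + 6.04441e-05 = 0.017413
So the posterior for Cluster 1 is 0.00833162 / 0.017413 ≈ 0.478.

0.478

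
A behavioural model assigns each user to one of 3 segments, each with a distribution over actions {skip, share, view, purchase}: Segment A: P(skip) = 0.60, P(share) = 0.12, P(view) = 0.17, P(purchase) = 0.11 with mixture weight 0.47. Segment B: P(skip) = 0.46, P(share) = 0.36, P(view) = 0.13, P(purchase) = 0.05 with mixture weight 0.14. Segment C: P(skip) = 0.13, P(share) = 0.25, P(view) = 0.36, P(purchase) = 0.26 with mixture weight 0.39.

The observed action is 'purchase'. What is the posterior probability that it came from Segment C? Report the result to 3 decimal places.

0.633

The responsibility of component k is P(Z=k) f_k(x) divided by Σ_j P(Z=j) f_j(x).
Component likelihoods at x = 'purchase':
  f_A = 0.11
  f_B = 0.05
  f_C = 0.26
Unnormalised posteriors:
  P(Z=A)·f_A = 0.47 × 0.11 = 0.0517
  P(Z=B)·f_B = 0.14 × 0.05 = 0.007
  P(Z=C)·f_C = 0.39 × 0.26 = 0.1014
Denominator: 0.0517 + 0.007 + 0.1014 = 0.1601
P(Segment C | data) = 0.1014 / 0.1601 ≈ 0.633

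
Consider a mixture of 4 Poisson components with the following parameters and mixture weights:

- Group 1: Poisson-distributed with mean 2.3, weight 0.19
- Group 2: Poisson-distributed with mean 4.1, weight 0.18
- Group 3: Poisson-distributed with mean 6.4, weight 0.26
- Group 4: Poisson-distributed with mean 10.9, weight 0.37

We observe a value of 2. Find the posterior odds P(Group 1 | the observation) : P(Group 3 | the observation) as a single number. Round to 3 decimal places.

5.695

The posterior odds equal the prior odds times the likelihood ratio: (P(Z=i)/P(Z=j))·(f_i(x)/f_j(x)).
Evaluate each component's likelihood at the observed value:
  p_1 = e^(−2.3)·2.3^2/2! = 0.265185
  p_2 = e^(−4.1)·4.1^2/2! = 0.139293
  p_3 = e^(−6.4)·6.4^2/2! = 0.0340287
  p_4 = e^(−10.9)·10.9^2/2! = 0.00109651
Odds = (0.19/0.26) × (0.265185/0.0340287) = 0.730769 × 7.79297 ≈ 5.695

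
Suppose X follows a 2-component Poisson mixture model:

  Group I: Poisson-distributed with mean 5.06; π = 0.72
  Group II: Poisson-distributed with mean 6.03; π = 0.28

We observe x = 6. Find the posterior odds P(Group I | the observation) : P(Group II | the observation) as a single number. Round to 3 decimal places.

2.368

Only the two components matter; the odds are (P(Z=i) f_i(x)) / (P(Z=j) f_j(x)).
Poisson probabilities:
  L_I = 0.147925
  L_II = 0.160611
Odds = (0.72/0.28) × (0.147925/0.160611) = 2.57143 × 0.921011 ≈ 2.368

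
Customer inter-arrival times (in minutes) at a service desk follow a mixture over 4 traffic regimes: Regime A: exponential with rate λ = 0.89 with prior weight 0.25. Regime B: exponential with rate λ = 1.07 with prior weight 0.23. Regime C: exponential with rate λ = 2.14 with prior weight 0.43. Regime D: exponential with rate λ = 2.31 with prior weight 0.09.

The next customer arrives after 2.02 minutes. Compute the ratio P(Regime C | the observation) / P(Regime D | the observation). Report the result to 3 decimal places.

6.240

Since P(k|x) ∝ π_k f_k(x), the posterior odds are π_i f_i(x) / (π_j f_j(x)).
Evaluate each component's likelihood at the observed value:
  p_A = 0.14744
  p_B = 0.123225
  p_C = 0.0283822
  p_D = 0.0217324
Posterior odds = (π_C·p_C) / (π_D·p_D) = (0.43·0.0283822) / (0.09·0.0217324) = 0.0122043 / 0.00195591 ≈ 6.240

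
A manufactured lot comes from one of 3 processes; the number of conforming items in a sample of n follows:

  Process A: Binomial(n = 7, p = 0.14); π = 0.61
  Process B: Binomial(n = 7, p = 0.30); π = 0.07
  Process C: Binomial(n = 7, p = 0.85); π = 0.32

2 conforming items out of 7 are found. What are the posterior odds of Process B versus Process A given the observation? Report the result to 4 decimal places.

0.1883

The posterior odds equal the prior odds times the likelihood ratio: (π_i/π_j)·(f_i(x)/f_j(x)).
Binomial probabilities:
  f_A = 0.193628
  f_B = 0.317652
  f_C = 0.00115216
Posterior odds = (π_B·f_B) / (π_A·f_A) = (0.07·0.317652) / (0.61·0.193628) = 0.0222357 / 0.118113 ≈ 0.1883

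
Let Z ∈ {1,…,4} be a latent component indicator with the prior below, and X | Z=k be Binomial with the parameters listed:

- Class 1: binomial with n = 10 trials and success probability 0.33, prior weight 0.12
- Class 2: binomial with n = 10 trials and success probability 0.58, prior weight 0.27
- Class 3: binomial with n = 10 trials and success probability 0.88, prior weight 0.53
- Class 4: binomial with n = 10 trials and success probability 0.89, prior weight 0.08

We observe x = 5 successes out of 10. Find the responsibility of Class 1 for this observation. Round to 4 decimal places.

The responsibility of component k is w_k f_k(x) divided by Σ_j w_j f_j(x).
Component likelihoods at x = 5 successes out of 10:
  f_1 = 0.133151
  f_2 = 0.216166
  f_3 = 0.00330918
  f_4 = 0.00226628
Prior × likelihood for each component:
  w_1·f_1 = 0.12 × 0.133151 = 0.0159781
  w_2·f_2 = 0.27 × 0.216166 = 0.0583648
  w_3·f_3 = 0.53 × 0.00330918 = 0.00175386
  w_4·f_4 = 0.08 × 0.00226628 = 0.000181303
Evidence: 0.0159781 + 0.0583648 + 0.00175386 + 0.000181303 = 0.076278
P(Class 1 | 5 successes out of 10) ≈ 0.2095

0.2095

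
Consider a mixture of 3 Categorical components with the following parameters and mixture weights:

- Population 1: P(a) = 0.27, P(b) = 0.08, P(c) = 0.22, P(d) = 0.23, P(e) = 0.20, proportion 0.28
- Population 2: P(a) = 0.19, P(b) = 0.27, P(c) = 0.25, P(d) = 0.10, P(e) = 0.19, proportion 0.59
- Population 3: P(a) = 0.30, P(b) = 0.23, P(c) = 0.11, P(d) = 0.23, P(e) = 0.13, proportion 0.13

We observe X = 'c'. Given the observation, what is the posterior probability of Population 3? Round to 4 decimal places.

By Bayes' theorem, P(k | x) = w_k f_k(x) / Σ_j w_j f_j(x).
Evaluate each component's likelihood at the observed value:
  p_1 = P(c | comp) = 0.22
  p_2 = P(c | comp) = 0.25
  p_3 = P(c | comp) = 0.11
Multiply by the mixture weights:
  w_1·p_1 = 0.28 × 0.22 = 0.0616
  w_2·p_2 = 0.59 × 0.25 = 0.1475
  w_3·p_3 = 0.13 × 0.11 = 0.0143
Sum: 0.0616 + 0.1475 + 0.0143 = 0.2234
Responsibility of Population 3: 0.0143 / 0.2234 ≈ 0.0640

0.0640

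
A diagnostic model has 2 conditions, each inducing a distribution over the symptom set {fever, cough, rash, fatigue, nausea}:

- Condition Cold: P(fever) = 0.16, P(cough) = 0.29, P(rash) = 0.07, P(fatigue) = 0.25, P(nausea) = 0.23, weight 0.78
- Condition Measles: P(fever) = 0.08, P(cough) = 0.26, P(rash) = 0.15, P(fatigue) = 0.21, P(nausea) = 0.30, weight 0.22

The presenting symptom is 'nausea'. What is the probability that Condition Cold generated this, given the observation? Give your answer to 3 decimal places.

Posterior ∝ prior × likelihood, so P(k | x) ∝ π_k f_k(x); normalise over all components.
Categorical probabilities:
  L_Cold = P(nausea | comp) = 0.23
  L_Measles = P(nausea | comp) = 0.30
Weight by the priors:
  π_Cold·L_Cold = 0.78 × 0.23 = 0.1794
  π_Measles·L_Measles = 0.22 × 0.3 = 0.066
Normaliser: 0.1794 + 0.066 = 0.2454
P(Condition Cold | x) ≈ 0.731

0.731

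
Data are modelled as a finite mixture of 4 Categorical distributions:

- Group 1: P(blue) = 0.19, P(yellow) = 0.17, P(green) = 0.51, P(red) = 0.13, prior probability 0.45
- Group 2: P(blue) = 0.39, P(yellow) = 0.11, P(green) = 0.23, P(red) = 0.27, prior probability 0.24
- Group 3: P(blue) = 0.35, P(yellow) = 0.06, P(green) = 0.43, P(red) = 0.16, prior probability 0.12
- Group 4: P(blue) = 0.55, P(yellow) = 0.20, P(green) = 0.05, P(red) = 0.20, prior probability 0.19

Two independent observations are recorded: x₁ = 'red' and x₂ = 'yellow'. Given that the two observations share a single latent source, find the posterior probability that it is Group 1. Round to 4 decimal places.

0.3851

P(component k | x) = w_k·f_k(x) / marginal(x), where marginal(x) = Σ_j w_j·f_j(x).
Since both observations come from the same component, the likelihood for component k is f_k(x₁)·f_k(x₂).
  f_1 = [P(red | comp) = 0.13] × [0.17] = 0.0221
  f_2 = [P(red | comp) = 0.27] × [0.11] = 0.0297
  f_3 = [P(red | comp) = 0.16] × [0.06] = 0.0096
  f_4 = [P(red | comp) = 0.20] × [0.2] = 0.04
Prior × likelihood for each component:
  w_1·f_1 = 0.45 × 0.0221 = 0.009945
  w_2·f_2 = 0.24 × 0.0297 = 0.007128
  w_3·f_3 = 0.12 × 0.0096 = 0.001152
  w_4·f_4 = 0.19 × 0.04 = 0.0076
Sum: 0.009945 + 0.007128 + 0.001152 + 0.0076 = 0.025825
So the posterior for Group 1 is 0.009945 / 0.025825 ≈ 0.3851.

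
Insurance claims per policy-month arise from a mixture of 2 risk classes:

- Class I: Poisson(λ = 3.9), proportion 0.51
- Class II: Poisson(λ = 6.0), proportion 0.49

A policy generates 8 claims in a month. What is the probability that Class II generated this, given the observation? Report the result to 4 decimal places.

0.7869

By Bayes' theorem, P(k | x) = P(Z=k) f_k(x) / Σ_j P(Z=j) f_j(x).
Poisson probabilities:
  p_I = e^(−3.9)·3.9^8/8! = 0.0268688
  p_II = e^(−6.0)·6.0^8/8! = 0.103258
Weight by the priors:
  P(Z=I)·p_I = 0.51 × 0.0268688 = 0.0137031
  P(Z=II)·p_II = 0.49 × 0.103258 = 0.0505963
Marginal: 0.0137031 + 0.0505963 = 0.0642994
Responsibility of Class II: 0.0505963 / 0.0642994 ≈ 0.7869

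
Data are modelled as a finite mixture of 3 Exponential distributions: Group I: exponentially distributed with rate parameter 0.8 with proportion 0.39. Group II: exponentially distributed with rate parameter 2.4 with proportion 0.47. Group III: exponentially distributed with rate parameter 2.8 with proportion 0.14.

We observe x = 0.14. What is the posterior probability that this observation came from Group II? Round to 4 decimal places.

Apply Bayes' rule: the posterior for each component is proportional to its prior times its likelihood at x.
Exponential densities:
  f_I = 0.8·e^(−0.8·0.14) = 0.8·e^(−0.1120) = 0.715235
  f_II = 2.4·e^(−2.4·0.14) = 2.4·e^(−0.3360) = 1.7151
  f_III = 2.8·e^(−2.8·0.14) = 2.8·e^(−0.3920) = 1.89197
Multiply by the mixture weights:
  w_I·f_I = 0.39 × 0.715235 = 0.278942
  w_II·f_II = 0.47 × 1.7151 = 0.806095
  w_III·f_III = 0.14 × 1.89197 = 0.264876
Sum: 0.278942 + 0.806095 + 0.264876 = 1.34991
P(Group II | 0.14) = 0.806095 / 1.34991 ≈ 0.5971

0.5971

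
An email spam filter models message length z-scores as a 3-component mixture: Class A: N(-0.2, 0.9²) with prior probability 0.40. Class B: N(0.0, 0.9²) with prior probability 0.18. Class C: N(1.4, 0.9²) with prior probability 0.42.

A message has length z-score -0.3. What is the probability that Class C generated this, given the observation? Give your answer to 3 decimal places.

Apply Bayes' rule: the posterior for each component is proportional to its prior times its likelihood at x.
Evaluate each component's likelihood at the observed value:
  L_A = 0.440541
  L_B = 0.419315
  L_C = 0.0744574
Multiply by the mixture weights:
  P(Z=A)·L_A = 0.40 × 0.440541 = 0.176217
  P(Z=B)·L_B = 0.18 × 0.419315 = 0.0754766
  P(Z=C)·L_C = 0.42 × 0.0744574 = 0.0312721
Marginal: 0.176217 + 0.0754766 + 0.0312721 = 0.282965
P(Class C | x) ≈ 0.111

0.111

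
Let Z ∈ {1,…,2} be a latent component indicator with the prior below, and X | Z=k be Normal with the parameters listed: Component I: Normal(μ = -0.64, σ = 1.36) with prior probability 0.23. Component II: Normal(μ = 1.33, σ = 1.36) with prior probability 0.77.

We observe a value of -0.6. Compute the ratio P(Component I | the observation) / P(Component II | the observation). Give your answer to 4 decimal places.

Only the two components matter; the odds are (π_i f_i(x)) / (π_j f_j(x)).
Normal densities:
  p_I = (1/(1.36·√(2π)))·exp(−(-0.6−-0.64)²/(2·1.36²)) = 0.293340·exp(-0.00043) = 0.293213
  p_II = (1/(1.36·√(2π)))·exp(−(-0.6−1.33)²/(2·1.36²)) = 0.293340·exp(-1.00695) = 0.107167
Posterior odds = (π_I·p_I) / (π_II·p_II) = (0.23·0.293213) / (0.77·0.107167) = 0.067439 / 0.0825183 ≈ 0.8173

0.8173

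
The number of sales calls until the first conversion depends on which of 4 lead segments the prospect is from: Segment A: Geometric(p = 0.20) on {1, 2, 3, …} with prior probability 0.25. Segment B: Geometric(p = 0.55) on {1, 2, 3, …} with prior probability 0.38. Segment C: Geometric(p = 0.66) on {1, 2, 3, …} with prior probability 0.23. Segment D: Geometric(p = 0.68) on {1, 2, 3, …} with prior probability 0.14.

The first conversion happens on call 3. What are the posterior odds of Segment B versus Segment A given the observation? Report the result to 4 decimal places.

1.3226

The posterior odds equal the prior odds times the likelihood ratio: (P(Z=i)/P(Z=j))·(f_i(x)/f_j(x)).
Component likelihoods at x = 3:
  p_A = 0.20·(1−0.20)^2 = 0.20·0.64 = 0.128
  p_B = 0.55·(1−0.55)^2 = 0.55·0.2025 = 0.111375
  p_C = 0.66·(1−0.66)^2 = 0.66·0.1156 = 0.076296
  p_D = 0.68·(1−0.68)^2 = 0.68·0.1024 = 0.069632
0.0423225 / 0.032 ≈ 1.3226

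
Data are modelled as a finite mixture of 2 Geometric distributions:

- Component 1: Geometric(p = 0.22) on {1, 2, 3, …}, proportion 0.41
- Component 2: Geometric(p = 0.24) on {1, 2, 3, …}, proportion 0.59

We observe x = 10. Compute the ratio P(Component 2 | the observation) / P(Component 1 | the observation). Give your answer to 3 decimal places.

1.243

The posterior odds equal the prior odds times the likelihood ratio: (P(Z=i)/P(Z=j))·(f_i(x)/f_j(x)).
Evaluate each component's likelihood at the observed value:
  L_1 = 0.0235112
  L_2 = 0.0203018
Posterior odds = (P(Z=2)·L_2) / (P(Z=1)·L_1) = (0.59·0.0203018) / (0.41·0.0235112) = 0.011978 / 0.00963958 ≈ 1.243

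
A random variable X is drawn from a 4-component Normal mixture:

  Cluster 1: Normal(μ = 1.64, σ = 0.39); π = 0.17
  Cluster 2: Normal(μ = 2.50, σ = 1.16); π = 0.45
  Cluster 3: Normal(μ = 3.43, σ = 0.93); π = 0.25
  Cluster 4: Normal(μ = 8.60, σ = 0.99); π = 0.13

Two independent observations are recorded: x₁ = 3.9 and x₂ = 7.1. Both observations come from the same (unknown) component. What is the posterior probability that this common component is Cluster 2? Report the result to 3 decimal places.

0.369

The responsibility of component k is π_k f_k(x) divided by Σ_j π_j f_j(x).
Since both observations come from the same component, the likelihood for component k is f_k(x₁)·f_k(x₂).
  L_1 = [(1/(0.39·√(2π)))·exp(−(3.9−1.64)²/(2·0.39²)) = 1.022929·exp(-16.79027) = 5.22305e-08] × [2.81181e-43] = 1.46862e-50
  L_2 = [(1/(1.16·√(2π)))·exp(−(3.9−2.50)²/(2·1.16²)) = 0.343916·exp(-0.72830) = 0.166018] × [0.000132355] = 2.19733e-05
  L_3 = [(1/(0.93·√(2π)))·exp(−(3.9−3.43)²/(2·0.93²)) = 0.428970·exp(-0.12770) = 0.377543] × [0.000178172] = 6.72677e-05
  L_4 = [(1/(0.99·√(2π)))·exp(−(3.9−8.60)²/(2·0.99²)) = 0.402972·exp(-11.26926) = 5.1416e-06] × [0.127871] = 6.57463e-07
Unnormalised posteriors:
  π_1·L_1 = 0.17 × 1.46862e-50 = 2.49666e-51
  π_2·L_2 = 0.45 × 2.19733e-05 = 9.88801e-06
  π_3·L_3 = 0.25 × 6.72677e-05 = 1.68169e-05
  π_4·L_4 = 0.13 × 6.57463e-07 = 8.54702e-08
Denominator: 2.49666e-51 + 9.88801e-06 + 1.68169e-05 + 8.54702e-08 = 2.67904e-05
Responsibility of Cluster 2: 9.88801e-06 / 2.67904e-05 ≈ 0.369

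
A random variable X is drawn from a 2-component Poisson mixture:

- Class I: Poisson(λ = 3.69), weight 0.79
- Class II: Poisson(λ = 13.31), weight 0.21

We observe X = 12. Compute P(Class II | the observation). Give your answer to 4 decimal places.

The responsibility of component k is π_k f_k(x) divided by Σ_j π_j f_j(x).
Component likelihoods at x = 12:
  p_I = 0.000332225
  p_II = 0.106989
Weight by the priors:
  π_I·p_I = 0.79 × 0.000332225 = 0.000262458
  π_II·p_II = 0.21 × 0.106989 = 0.0224677
Marginal: 0.000262458 + 0.0224677 = 0.0227302
P(Class II | data) ≈ 0.9885

0.9885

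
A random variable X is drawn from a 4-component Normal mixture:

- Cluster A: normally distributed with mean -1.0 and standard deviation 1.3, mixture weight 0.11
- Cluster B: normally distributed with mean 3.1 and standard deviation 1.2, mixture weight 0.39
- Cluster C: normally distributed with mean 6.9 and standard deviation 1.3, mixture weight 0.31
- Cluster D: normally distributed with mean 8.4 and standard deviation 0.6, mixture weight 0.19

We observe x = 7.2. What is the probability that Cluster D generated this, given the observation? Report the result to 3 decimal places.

0.155

P(component k | x) = w_k·f_k(x) / marginal(x), where marginal(x) = Σ_j w_j·f_j(x).
Component likelihoods at x = 7.2:
  p_A = (1/(1.3·√(2π)))·exp(−(7.2−-1.0)²/(2·1.3²)) = 0.306879·exp(-19.89349) = 7.03612e-10
  p_B = (1/(1.2·√(2π)))·exp(−(7.2−3.1)²/(2·1.2²)) = 0.332452·exp(-5.83681) = 0.000970144
  p_C = (1/(1.3·√(2π)))·exp(−(7.2−6.9)²/(2·1.3²)) = 0.306879·exp(-0.02663) = 0.298815
  p_D = (1/(0.6·√(2π)))·exp(−(7.2−8.4)²/(2·0.6²)) = 0.664904·exp(-2.00000) = 0.0899849
Unnormalised posteriors:
  w_A·p_A = 0.11 × 7.03612e-10 = 7.73973e-11
  w_B·p_B = 0.39 × 0.000970144 = 0.000378356
  w_C·p_C = 0.31 × 0.298815 = 0.0926327
  w_D·p_D = 0.19 × 0.0899849 = 0.0170971
Normaliser: 7.73973e-11 + 0.000378356 + 0.0926327 + 0.0170971 = 0.110108
P(Cluster D | the observation) ≈ 0.155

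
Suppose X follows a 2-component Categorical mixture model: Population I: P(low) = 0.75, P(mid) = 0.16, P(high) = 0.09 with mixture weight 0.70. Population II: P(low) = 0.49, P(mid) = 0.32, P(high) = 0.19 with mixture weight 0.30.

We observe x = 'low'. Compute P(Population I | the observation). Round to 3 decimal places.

0.781

P(component k | x) = P(Z=k)·f_k(x) / marginal(x), where marginal(x) = Σ_j P(Z=j)·f_j(x).
Component likelihoods at x = 'low':
  p_I = 0.75
  p_II = 0.49
Multiply by the mixture weights:
  P(Z=I)·p_I = 0.70 × 0.75 = 0.525
  P(Z=II)·p_II = 0.30 × 0.49 = 0.147
Marginal: 0.525 + 0.147 = 0.672
So the posterior for Population I is 0.525 / 0.672 ≈ 0.781.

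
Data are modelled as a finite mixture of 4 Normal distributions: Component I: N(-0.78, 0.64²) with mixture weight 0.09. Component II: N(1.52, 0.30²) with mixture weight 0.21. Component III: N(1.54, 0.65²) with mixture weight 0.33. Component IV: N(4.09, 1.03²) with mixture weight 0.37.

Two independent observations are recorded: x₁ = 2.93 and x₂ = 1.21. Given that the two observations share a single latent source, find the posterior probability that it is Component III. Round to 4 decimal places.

0.9492

Apply Bayes' rule: the posterior for each component is proportional to its prior times its likelihood at x.
Since both observations come from the same component, the likelihood for component k is f_k(x₁)·f_k(x₂).
  L_I = [(1/(0.64·√(2π)))·exp(−(2.93−-0.78)²/(2·0.64²)) = 0.623347·exp(-16.80188) = 3.14606e-08] × [0.00495798] = 1.55981e-10
  L_II = [(1/(0.30·√(2π)))·exp(−(2.93−1.52)²/(2·0.30²)) = 1.329808·exp(-11.04500) = 2.12328e-05] × [0.779693] = 1.6555e-05
  L_III = [(1/(0.65·√(2π)))·exp(−(2.93−1.54)²/(2·0.65²)) = 0.613757·exp(-2.28651) = 0.0623704] × [0.539544] = 0.0336516
  L_IV = [(1/(1.03·√(2π)))·exp(−(2.93−4.09)²/(2·1.03²)) = 0.387323·exp(-0.63418) = 0.205425] × [0.00776887] = 0.00159592
Prior × likelihood for each component:
  π_I·L_I = 0.09 × 1.55981e-10 = 1.40383e-11
  π_II·L_II = 0.21 × 1.6555e-05 = 3.47656e-06
  π_III·L_III = 0.33 × 0.0336516 = 0.011105
  π_IV·L_IV = 0.37 × 0.00159592 = 0.000590489
Evidence: 1.40383e-11 + 3.47656e-06 + 0.011105 + 0.000590489 = 0.011699
P(Component III | x) = 0.011105 / 0.011699 ≈ 0.9492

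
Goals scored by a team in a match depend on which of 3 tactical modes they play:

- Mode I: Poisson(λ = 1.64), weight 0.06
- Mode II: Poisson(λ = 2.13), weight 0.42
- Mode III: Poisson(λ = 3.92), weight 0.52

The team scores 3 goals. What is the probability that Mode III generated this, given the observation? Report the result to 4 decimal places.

P(component k | x) = P(Z=k)·f_k(x) / marginal(x), where marginal(x) = Σ_j P(Z=j)·f_j(x).
Evaluate each component's likelihood at the observed value:
  L_I = e^(−1.64)·1.64^3/3! = 0.142606
  L_II = e^(−2.13)·2.13^3/3! = 0.191399
  L_III = e^(−3.92)·3.92^3/3! = 0.199192
Multiply by the mixture weights:
  P(Z=I)·L_I = 0.06 × 0.142606 = 0.00855635
  P(Z=II)·L_II = 0.42 × 0.191399 = 0.0803877
  P(Z=III)·L_III = 0.52 × 0.199192 = 0.10358
Normaliser: 0.00855635 + 0.0803877 + 0.10358 = 0.192524
P(Mode III | 3 goals) = 0.10358 / 0.192524 ≈ 0.5380

0.5380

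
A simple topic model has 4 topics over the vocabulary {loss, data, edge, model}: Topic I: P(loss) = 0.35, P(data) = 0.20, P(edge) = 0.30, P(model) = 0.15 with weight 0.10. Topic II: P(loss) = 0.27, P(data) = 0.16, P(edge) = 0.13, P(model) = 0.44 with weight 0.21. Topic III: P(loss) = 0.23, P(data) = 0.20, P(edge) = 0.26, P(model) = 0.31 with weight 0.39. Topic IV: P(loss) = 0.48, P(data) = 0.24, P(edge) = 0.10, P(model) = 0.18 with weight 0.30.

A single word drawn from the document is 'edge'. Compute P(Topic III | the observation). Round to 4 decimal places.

0.5374

By Bayes' theorem, P(k | x) = w_k f_k(x) / Σ_j w_j f_j(x).
Evaluate each component's likelihood at the observed value:
  p_I = 0.3
  p_II = 0.13
  p_III = 0.26
  p_IV = 0.1
Weight by the priors:
  w_I·p_I = 0.10 × 0.3 = 0.03
  w_II·p_II = 0.21 × 0.13 = 0.0273
  w_III·p_III = 0.39 × 0.26 = 0.1014
  w_IV·p_IV = 0.30 × 0.1 = 0.03
Denominator: 0.03 + 0.0273 + 0.1014 + 0.03 = 0.1887
P(Topic III | 'edge') ≈ 0.5374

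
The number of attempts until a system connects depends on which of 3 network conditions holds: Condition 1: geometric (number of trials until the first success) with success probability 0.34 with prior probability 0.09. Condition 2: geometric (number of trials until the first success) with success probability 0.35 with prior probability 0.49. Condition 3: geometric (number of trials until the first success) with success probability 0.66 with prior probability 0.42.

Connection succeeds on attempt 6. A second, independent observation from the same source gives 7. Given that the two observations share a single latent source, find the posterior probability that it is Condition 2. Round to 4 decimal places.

By Bayes' theorem, P(k | x) = π_k f_k(x) / Σ_j π_j f_j(x).
Since both observations come from the same component, the likelihood for component k is f_k(x₁)·f_k(x₂).
  L_1 = [0.34·(1−0.34)^5 = 0.34·0.125233 = 0.0425793] × [0.0281023] = 0.00119658
  L_2 = [0.35·(1−0.35)^5 = 0.35·0.116029 = 0.0406102] × [0.0263966] = 0.00107197
  L_3 = [0.66·(1−0.66)^5 = 0.66·0.00454354 = 0.00299874] × [0.00101957] = 3.05743e-06
Prior × likelihood for each component:
  π_1·L_1 = 0.09 × 0.00119658 = 0.000107692
  π_2·L_2 = 0.49 × 0.00107197 = 0.000525266
  π_3·L_3 = 0.42 × 3.05743e-06 = 1.28412e-06
Marginal: 0.000107692 + 0.000525266 + 1.28412e-06 = 0.000634242
P(Condition 2 | data) = 0.000525266 / 0.000634242 ≈ 0.8282

0.8282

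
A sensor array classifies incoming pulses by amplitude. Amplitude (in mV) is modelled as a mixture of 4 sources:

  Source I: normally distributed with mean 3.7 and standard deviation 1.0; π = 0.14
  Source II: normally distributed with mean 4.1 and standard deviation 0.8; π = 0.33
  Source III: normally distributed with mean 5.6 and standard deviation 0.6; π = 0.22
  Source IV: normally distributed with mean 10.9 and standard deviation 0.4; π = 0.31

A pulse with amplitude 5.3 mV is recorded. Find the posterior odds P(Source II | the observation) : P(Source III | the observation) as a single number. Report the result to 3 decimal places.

0.414

Posterior odds = (π_i f_i(x)) / (π_j f_j(x)); the normalising sum cancels.
Evaluate each component's likelihood at the observed value:
  p_I = 0.110921
  p_II = 0.161897
  p_III = 0.586776
  p_IV = 2.74152e-43
0.053426 / 0.129091 ≈ 0.414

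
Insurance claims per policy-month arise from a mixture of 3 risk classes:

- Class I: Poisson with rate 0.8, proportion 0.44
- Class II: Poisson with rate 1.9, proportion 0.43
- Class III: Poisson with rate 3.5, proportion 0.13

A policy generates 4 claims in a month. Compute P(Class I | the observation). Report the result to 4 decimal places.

0.0537

The responsibility of component k is π_k f_k(x) divided by Σ_j π_j f_j(x).
Component likelihoods at x = 4 claims:
  p_I = 0.00766855
  p_II = 0.0812164
  p_III = 0.188812
Prior × likelihood for each component:
  π_I·p_I = 0.44 × 0.00766855 = 0.00337416
  π_II·p_II = 0.43 × 0.0812164 = 0.034923
  π_III·p_III = 0.13 × 0.188812 = 0.0245456
Denominator: 0.00337416 + 0.034923 + 0.0245456 = 0.0628428
P(Class I | the observation) = 0.00337416 / 0.0628428 ≈ 0.0537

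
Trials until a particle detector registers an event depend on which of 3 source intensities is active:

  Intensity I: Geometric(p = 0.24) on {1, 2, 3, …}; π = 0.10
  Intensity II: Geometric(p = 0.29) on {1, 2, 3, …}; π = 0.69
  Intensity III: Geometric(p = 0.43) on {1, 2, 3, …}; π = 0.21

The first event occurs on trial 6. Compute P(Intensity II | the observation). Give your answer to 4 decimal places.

Apply Bayes' rule: the posterior for each component is proportional to its prior times its likelihood at x.
Geometric probabilities:
  p_I = 0.24·(1−0.24)^5 = 0.24·0.253553 = 0.0608526
  p_II = 0.29·(1−0.29)^5 = 0.29·0.180423 = 0.0523227
  p_III = 0.43·(1−0.43)^5 = 0.43·0.0601692 = 0.0258728
Weight by the priors:
  π_I·p_I = 0.10 × 0.0608526 = 0.00608526
  π_II·p_II = 0.69 × 0.0523227 = 0.0361026
  π_III·p_III = 0.21 × 0.0258728 = 0.00543328
Normaliser: 0.00608526 + 0.0361026 + 0.00543328 = 0.0476212
P(Intensity II | the observation) ≈ 0.7581

0.7581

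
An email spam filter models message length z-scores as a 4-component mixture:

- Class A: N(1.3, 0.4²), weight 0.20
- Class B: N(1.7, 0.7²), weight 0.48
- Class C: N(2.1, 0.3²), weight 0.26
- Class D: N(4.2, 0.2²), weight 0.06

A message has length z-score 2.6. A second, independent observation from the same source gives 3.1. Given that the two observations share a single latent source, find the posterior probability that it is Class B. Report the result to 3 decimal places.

P(component k | x) = π_k·f_k(x) / marginal(x), where marginal(x) = Σ_j π_j·f_j(x).
Since both observations come from the same component, the likelihood for component k is f_k(x₁)·f_k(x₂).
  L_A = [(1/(0.4·√(2π)))·exp(−(2.6−1.3)²/(2·0.4²)) = 0.997356·exp(-5.28125) = 0.00507262] × [3.99594e-05] = 2.02699e-07
  L_B = [(1/(0.7·√(2π)))·exp(−(2.6−1.7)²/(2·0.7²)) = 0.569918·exp(-0.82653) = 0.249376] × [0.07713] = 0.0192343
  L_C = [(1/(0.3·√(2π)))·exp(−(2.6−2.1)²/(2·0.3²)) = 1.329808·exp(-1.38889) = 0.33159] × [0.00514093] = 0.00170468
  L_D = [(1/(0.2·√(2π)))·exp(−(2.6−4.2)²/(2·0.2²)) = 1.994711·exp(-32.00000) = 2.52614e-14] × [5.38488e-07] = 1.36029e-20
Multiply by the mixture weights:
  π_A·L_A = 0.20 × 2.02699e-07 = 4.05397e-08
  π_B·L_B = 0.48 × 0.0192343 = 0.00923249
  π_C·L_C = 0.26 × 0.00170468 = 0.000443218
  π_D·L_D = 0.06 × 1.36029e-20 = 8.16176e-22
Marginal: 4.05397e-08 + 0.00923249 + 0.000443218 + 8.16176e-22 = 0.00967574
P(Class B | x) = 0.00923249 / 0.00967574 ≈ 0.954

0.954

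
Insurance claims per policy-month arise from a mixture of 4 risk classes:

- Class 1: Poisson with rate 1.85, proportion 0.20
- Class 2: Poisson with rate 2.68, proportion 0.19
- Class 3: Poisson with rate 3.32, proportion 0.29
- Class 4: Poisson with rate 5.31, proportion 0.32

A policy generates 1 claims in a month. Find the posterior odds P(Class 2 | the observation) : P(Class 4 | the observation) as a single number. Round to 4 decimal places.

Posterior odds = (P(Z=i) f_i(x)) / (P(Z=j) f_j(x)); the normalising sum cancels.
Poisson probabilities:
  L_1 = 0.290889
  L_2 = 0.183749
  L_3 = 0.120027
  L_4 = 0.0262416
Posterior odds = (P(Z=2)·L_2) / (P(Z=4)·L_4) = (0.19·0.183749) / (0.32·0.0262416) = 0.0349124 / 0.00839732 ≈ 4.1576

4.1576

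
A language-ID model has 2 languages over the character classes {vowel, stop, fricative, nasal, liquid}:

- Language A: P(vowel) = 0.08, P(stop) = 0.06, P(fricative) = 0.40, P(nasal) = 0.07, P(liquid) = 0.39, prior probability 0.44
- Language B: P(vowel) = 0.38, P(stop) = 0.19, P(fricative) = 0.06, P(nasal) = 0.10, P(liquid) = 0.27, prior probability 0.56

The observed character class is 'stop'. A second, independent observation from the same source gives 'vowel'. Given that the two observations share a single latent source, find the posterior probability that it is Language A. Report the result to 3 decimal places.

0.050

Apply Bayes' rule: the posterior for each component is proportional to its prior times its likelihood at x.
Since both observations come from the same component, the likelihood for component k is f_k(x₁)·f_k(x₂).
  p_A = [P(stop | comp) = 0.06] × [0.08] = 0.0048
  p_B = [P(stop | comp) = 0.19] × [0.38] = 0.0722
Prior × likelihood for each component:
  P(Z=A)·p_A = 0.44 × 0.0048 = 0.002112
  P(Z=B)·p_B = 0.56 × 0.0722 = 0.040432
Sum: 0.002112 + 0.040432 = 0.042544
So the posterior for Language A is 0.002112 / 0.042544 ≈ 0.050.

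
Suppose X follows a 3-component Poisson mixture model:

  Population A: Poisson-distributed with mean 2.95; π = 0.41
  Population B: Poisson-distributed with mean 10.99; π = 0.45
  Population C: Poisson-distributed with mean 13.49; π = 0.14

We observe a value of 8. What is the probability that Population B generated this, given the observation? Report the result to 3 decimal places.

0.828

Posterior ∝ prior × likelihood, so P(k | x) ∝ w_k f_k(x); normalise over all components.
Poisson probabilities:
  f_A = e^(−2.95)·2.95^8/8! = 0.00744538
  f_B = e^(−10.99)·10.99^8/8! = 0.0890358
  f_C = e^(−13.49)·13.49^8/8! = 0.0376654
Multiply by the mixture weights:
  w_A·f_A = 0.41 × 0.00744538 = 0.00305261
  w_B·f_B = 0.45 × 0.0890358 = 0.0400661
  w_C·f_C = 0.14 × 0.0376654 = 0.00527316
Normaliser: 0.00305261 + 0.0400661 + 0.00527316 = 0.0483919
P(Population B | 8) ≈ 0.828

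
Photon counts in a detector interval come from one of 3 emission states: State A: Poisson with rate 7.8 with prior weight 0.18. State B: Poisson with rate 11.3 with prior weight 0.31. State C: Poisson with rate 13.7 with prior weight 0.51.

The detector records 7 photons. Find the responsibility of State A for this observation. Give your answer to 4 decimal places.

0.4769

P(component k | x) = π_k·f_k(x) / marginal(x), where marginal(x) = Σ_j π_j·f_j(x).
Evaluate each component's likelihood at the observed value:
  L_A = 0.142802
  L_B = 0.0577552
  L_C = 0.0201734
Unnormalised posteriors:
  π_A·L_A = 0.18 × 0.142802 = 0.0257044
  π_B·L_B = 0.31 × 0.0577552 = 0.0179041
  π_C·L_C = 0.51 × 0.0201734 = 0.0102884
Sum: 0.0257044 + 0.0179041 + 0.0102884 = 0.0538969
P(State A | 7 photons) ≈ 0.4769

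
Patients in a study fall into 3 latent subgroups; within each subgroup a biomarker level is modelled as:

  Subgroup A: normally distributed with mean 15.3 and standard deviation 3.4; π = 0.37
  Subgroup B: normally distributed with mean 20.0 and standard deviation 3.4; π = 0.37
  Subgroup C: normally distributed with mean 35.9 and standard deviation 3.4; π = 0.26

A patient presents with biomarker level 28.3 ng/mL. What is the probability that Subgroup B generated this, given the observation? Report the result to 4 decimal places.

Posterior ∝ prior × likelihood, so P(k | x) ∝ P(Z=k) f_k(x); normalise over all components.
Evaluate each component's likelihood at the observed value:
  L_A = 7.85007e-05
  L_B = 0.00596179
  L_C = 0.0096482
Prior × likelihood for each component:
  P(Z=A)·L_A = 0.37 × 7.85007e-05 = 2.90453e-05
  P(Z=B)·L_B = 0.37 × 0.00596179 = 0.00220586
  P(Z=C)·L_C = 0.26 × 0.0096482 = 0.00250853
Evidence: 2.90453e-05 + 0.00220586 + 0.00250853 = 0.00474344
Responsibility of Subgroup B: 0.00220586 / 0.00474344 ≈ 0.4650

0.4650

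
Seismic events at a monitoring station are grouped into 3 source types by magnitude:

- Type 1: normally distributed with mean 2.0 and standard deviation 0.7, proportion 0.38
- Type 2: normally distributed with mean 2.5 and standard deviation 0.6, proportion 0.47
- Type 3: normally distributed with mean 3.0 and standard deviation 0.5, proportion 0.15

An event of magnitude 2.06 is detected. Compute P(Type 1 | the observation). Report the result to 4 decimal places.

0.4542

By Bayes' theorem, P(k | x) = w_k f_k(x) / Σ_j w_j f_j(x).
Evaluate each component's likelihood at the observed value:
  L_1 = (1/(0.7·√(2π)))·exp(−(2.06−2.0)²/(2·0.7²)) = 0.569918·exp(-0.00367) = 0.567828
  L_2 = (1/(0.6·√(2π)))·exp(−(2.06−2.5)²/(2·0.6²)) = 0.664904·exp(-0.26889) = 0.508138
  L_3 = (1/(0.5·√(2π)))·exp(−(2.06−3.0)²/(2·0.5²)) = 0.797885·exp(-1.76720) = 0.136287
Prior × likelihood for each component:
  w_1·L_1 = 0.38 × 0.567828 = 0.215775
  w_2·L_2 = 0.47 × 0.508138 = 0.238825
  w_3·L_3 = 0.15 × 0.136287 = 0.0204431
Normaliser: 0.215775 + 0.238825 + 0.0204431 = 0.475043
P(Type 1 | data) = 0.215775 / 0.475043 ≈ 0.4542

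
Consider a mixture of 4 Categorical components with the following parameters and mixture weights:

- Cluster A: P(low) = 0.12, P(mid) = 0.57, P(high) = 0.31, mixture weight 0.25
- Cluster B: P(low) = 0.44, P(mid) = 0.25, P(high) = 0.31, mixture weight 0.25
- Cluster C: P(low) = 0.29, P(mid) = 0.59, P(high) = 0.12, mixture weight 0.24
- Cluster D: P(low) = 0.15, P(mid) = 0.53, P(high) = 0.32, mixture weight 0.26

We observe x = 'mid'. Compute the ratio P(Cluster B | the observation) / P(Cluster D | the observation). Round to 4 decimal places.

Posterior odds = (π_i f_i(x)) / (π_j f_j(x)); the normalising sum cancels.
Component likelihoods at x = 'mid':
  p_A = P(mid | comp) = 0.57
  p_B = P(mid | comp) = 0.25
  p_C = P(mid | comp) = 0.59
  p_D = P(mid | comp) = 0.53
Posterior odds = (π_B·p_B) / (π_D·p_D) = (0.25·0.25) / (0.26·0.53) = 0.0625 / 0.1378 ≈ 0.4536

0.4536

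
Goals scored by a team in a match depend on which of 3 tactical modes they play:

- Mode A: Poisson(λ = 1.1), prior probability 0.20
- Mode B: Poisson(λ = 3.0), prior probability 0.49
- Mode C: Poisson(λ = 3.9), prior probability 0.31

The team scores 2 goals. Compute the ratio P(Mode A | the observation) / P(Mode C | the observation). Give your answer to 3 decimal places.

0.844

The posterior odds equal the prior odds times the likelihood ratio: (P(Z=i)/P(Z=j))·(f_i(x)/f_j(x)).
Evaluate each component's likelihood at the observed value:
  L_A = e^(−1.1)·1.1^2/2! = 0.201387
  L_B = e^(−3.0)·3.0^2/2! = 0.224042
  L_C = e^(−3.9)·3.9^2/2! = 0.15394
Posterior odds = (P(Z=A)·L_A) / (P(Z=C)·L_C) = (0.20·0.201387) / (0.31·0.15394) = 0.0402774 / 0.0477213 ≈ 0.844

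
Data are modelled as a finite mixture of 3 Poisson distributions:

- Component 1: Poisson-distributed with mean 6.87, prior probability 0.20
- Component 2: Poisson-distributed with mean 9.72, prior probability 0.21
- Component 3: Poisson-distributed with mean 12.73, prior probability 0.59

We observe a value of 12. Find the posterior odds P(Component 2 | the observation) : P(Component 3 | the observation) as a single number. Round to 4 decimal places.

0.2836

Only the two components matter; the odds are (π_i f_i(x)) / (π_j f_j(x)).
Evaluate each component's likelihood at the observed value:
  f_1 = e^(−6.87)·6.87^12/12! = 0.023963
  f_2 = e^(−9.72)·9.72^12/12! = 0.0891899
  f_3 = e^(−12.73)·12.73^12/12! = 0.111953
Posterior odds = (π_2·f_2) / (π_3·f_3) = (0.21·0.0891899) / (0.59·0.111953) = 0.0187299 / 0.0660522 ≈ 0.2836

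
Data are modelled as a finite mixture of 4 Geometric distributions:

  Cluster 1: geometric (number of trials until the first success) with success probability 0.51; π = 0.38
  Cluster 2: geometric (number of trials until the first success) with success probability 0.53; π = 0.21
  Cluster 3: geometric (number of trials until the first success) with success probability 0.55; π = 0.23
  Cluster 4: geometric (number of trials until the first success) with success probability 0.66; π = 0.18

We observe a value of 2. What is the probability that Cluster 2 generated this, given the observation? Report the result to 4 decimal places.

P(component k | x) = w_k·f_k(x) / marginal(x), where marginal(x) = Σ_j w_j·f_j(x).
Component likelihoods at x = 2:
  L_1 = 0.51·(1−0.51)^1 = 0.51·0.49 = 0.2499
  L_2 = 0.53·(1−0.53)^1 = 0.53·0.47 = 0.2491
  L_3 = 0.55·(1−0.55)^1 = 0.55·0.45 = 0.2475
  L_4 = 0.66·(1−0.66)^1 = 0.66·0.34 = 0.2244
Weight by the priors:
  w_1·L_1 = 0.38 × 0.2499 = 0.094962
  w_2·L_2 = 0.21 × 0.2491 = 0.052311
  w_3·L_3 = 0.23 × 0.2475 = 0.056925
  w_4·L_4 = 0.18 × 0.2244 = 0.040392
Normaliser: 0.094962 + 0.052311 + 0.056925 + 0.040392 = 0.24459
P(Cluster 2 | x) ≈ 0.2139

0.2139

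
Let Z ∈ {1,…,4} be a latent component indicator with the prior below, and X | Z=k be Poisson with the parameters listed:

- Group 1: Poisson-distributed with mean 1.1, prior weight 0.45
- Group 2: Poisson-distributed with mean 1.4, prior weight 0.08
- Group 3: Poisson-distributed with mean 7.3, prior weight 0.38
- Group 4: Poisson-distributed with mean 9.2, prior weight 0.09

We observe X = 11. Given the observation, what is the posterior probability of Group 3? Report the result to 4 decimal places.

By Bayes' theorem, P(k | x) = P(Z=k) f_k(x) / Σ_j P(Z=j) f_j(x).
Component likelihoods at x = 11:
  f_1 = 2.37925e-08
  f_2 = 2.50173e-07
  f_3 = 0.0530941
  f_4 = 0.101158
Prior × likelihood for each component:
  P(Z=1)·f_1 = 0.45 × 2.37925e-08 = 1.07066e-08
  P(Z=2)·f_2 = 0.08 × 2.50173e-07 = 2.00138e-08
  P(Z=3)·f_3 = 0.38 × 0.0530941 = 0.0201757
  P(Z=4)·f_4 = 0.09 × 0.101158 = 0.00910424
Sum: 1.07066e-08 + 2.00138e-08 + 0.0201757 + 0.00910424 = 0.02928
Responsibility of Group 3: 0.0201757 / 0.02928 ≈ 0.6891

0.6891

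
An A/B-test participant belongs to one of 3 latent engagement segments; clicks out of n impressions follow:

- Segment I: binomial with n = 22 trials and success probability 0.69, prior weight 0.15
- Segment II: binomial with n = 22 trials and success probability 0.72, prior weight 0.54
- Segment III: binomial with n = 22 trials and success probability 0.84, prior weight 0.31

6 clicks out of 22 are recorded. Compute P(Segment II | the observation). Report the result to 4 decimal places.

Apply Bayes' rule: the posterior for each component is proportional to its prior times its likelihood at x.
Evaluate each component's likelihood at the observed value:
  p_I = C(22,6)·0.69^6·0.31^16 = 74613·0.107918·7.27423e-09 = 5.85728e-05
  p_II = C(22,6)·0.72^6·0.28^16 = 74613·0.139314·1.42734e-09 = 1.48367e-05
  p_III = C(22,6)·0.84^6·0.16^16 = 74613·0.351298·1.84467e-13 = 4.83515e-09
Prior × likelihood for each component:
  w_I·p_I = 0.15 × 5.85728e-05 = 8.78592e-06
  w_II·p_II = 0.54 × 1.48367e-05 = 8.01183e-06
  w_III·p_III = 0.31 × 4.83515e-09 = 1.4989e-09
Evidence: 8.78592e-06 + 8.01183e-06 + 1.4989e-09 = 1.67993e-05
So the posterior for Segment II is 8.01183e-06 / 1.67993e-05 ≈ 0.4769.

0.4769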